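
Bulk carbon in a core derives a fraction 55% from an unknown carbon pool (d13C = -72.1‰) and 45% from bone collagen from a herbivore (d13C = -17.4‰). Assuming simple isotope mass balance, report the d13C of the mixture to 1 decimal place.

δ_mix = f_A·δ_A + f_B·δ_B
δ_mix = 0.55 × (-72.1) + 0.45 × (-17.4)
δ_mix = -39.66 + -7.83 = -47.48‰

-47.5‰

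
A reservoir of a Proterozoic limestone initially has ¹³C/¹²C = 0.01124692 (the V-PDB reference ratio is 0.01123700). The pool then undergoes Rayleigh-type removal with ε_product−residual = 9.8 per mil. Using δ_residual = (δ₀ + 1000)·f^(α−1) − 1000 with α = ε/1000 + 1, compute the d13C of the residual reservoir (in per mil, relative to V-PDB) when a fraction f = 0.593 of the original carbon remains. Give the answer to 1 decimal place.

δ₀ = (0.01124692/0.01123700 − 1)×1000 = (1.000883 − 1)×1000 = 0.883 per mil
α − 1 = ε/1000 = 0.0098
f^(α−1) = 0.593^(0.0098) = 0.994892
δ_res = (0.883 + 1000) × 0.994892 − 1000 = 995.770 − 1000 = -4.23 per mil

-4.2 per mil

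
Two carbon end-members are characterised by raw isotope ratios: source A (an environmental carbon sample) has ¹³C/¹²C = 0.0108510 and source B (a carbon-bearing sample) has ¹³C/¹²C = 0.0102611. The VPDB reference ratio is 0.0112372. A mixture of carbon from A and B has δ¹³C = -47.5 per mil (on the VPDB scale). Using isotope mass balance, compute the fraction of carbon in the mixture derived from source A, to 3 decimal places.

δ_A = (0.0108510/0.0112372 − 1)×1000 = (0.965632 − 1)×1000 = -34.368 per mil
δ_B = (0.0102611/0.0112372 − 1)×1000 = (0.913137 − 1)×1000 = -86.863 per mil
f_A = (δ_mix − δ_B)/(δ_A − δ_B) = (-47.5 − (-86.863))/(-34.368 − (-86.863))
f_A = 39.363 / 52.495 = 0.7498

0.750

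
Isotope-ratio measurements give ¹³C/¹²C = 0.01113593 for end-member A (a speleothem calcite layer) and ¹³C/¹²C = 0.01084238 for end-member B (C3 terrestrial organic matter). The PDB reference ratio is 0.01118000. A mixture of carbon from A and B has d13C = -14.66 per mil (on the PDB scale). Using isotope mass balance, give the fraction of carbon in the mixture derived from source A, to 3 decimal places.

0.592

δ_A = (0.01113593/0.01118000 − 1)×1000 = (0.996058 − 1)×1000 = -3.942 per mil
δ_B = (0.01084238/0.01118000 − 1)×1000 = (0.969801 − 1)×1000 = -30.199 per mil
f_A = (δ_mix − δ_B)/(δ_A − δ_B) = (-14.66 − (-30.199))/(-3.942 − (-30.199))
f_A = 15.539 / 26.257 = 0.5918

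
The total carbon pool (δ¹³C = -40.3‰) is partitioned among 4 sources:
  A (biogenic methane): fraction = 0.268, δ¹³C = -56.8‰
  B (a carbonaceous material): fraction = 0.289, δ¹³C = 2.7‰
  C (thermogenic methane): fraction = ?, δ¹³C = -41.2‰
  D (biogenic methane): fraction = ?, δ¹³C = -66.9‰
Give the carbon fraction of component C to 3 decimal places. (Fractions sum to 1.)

Let f_C and f_D be the unknown fractions; fractions sum to 1 so f_C + f_D = 0.443.
Mass balance: Σ fᵢ·δᵢ = δ_bulk ⇒ f_C·(-41.2) + f_D·(-66.9) = -40.3 − (-14.442) = -25.858
Substitute f_D = 0.443 − f_C:
f_C·(-41.2 − -66.9) = -25.858 − 0.443×(-66.9) = 3.779
f_C = 3.779 / 25.7 = 0.1470

0.147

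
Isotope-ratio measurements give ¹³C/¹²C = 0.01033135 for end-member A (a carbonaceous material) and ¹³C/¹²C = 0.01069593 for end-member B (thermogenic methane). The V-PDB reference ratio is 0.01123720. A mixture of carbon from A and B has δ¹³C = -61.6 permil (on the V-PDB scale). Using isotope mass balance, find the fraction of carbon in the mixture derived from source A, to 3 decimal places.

δ_A = (0.01033135/0.01123720 − 1)×1000 = (0.919388 − 1)×1000 = -80.612 permil
δ_B = (0.01069593/0.01123720 − 1)×1000 = (0.951832 − 1)×1000 = -48.168 permil
f_A = (δ_mix − δ_B)/(δ_A − δ_B) = (-61.6 − (-48.168))/(-80.612 − (-48.168))
f_A = -13.432 / -32.444 = 0.4140

0.414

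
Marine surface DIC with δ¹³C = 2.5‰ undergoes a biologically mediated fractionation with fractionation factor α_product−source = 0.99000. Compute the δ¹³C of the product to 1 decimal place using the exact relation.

-7.5‰

δ_product = (δ_source + 1000)·α − 1000
δ_product = (2.5 + 1000) × 0.99000 − 1000
δ_product = 992.475 − 1000 = -7.52‰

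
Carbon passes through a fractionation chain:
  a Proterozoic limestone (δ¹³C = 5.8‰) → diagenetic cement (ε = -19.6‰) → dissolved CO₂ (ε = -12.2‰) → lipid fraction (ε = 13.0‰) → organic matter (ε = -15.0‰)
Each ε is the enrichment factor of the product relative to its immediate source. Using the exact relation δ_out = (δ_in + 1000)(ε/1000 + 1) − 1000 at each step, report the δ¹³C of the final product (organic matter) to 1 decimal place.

step 1: δ = (5.80 + 1000)·(-19.6/1000 + 1) − 1000 = -13.91‰
step 2: δ = (-13.91 + 1000)·(-12.2/1000 + 1) − 1000 = -25.94‰
step 3: δ = (-25.94 + 1000)·(13.0/1000 + 1) − 1000 = -13.28‰
step 4: δ = (-13.28 + 1000)·(-15.0/1000 + 1) − 1000 = -28.08‰

-28.1‰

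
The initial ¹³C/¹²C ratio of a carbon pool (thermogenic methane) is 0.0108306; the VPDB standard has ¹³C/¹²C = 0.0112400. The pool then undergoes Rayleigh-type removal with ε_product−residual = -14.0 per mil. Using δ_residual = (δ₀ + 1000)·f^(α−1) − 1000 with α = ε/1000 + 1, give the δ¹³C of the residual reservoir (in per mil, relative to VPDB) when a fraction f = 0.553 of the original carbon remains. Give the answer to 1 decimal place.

-28.4 per mil

δ₀ = (0.0108306/0.0112400 − 1)×1000 = (0.963577 − 1)×1000 = -36.423 per mil
α − 1 = ε/1000 = -0.0140
f^(α−1) = 0.553^(-0.0140) = 1.008328
δ_res = (-36.423 + 1000) × 1.008328 − 1000 = 971.601 − 1000 = -28.40 per mil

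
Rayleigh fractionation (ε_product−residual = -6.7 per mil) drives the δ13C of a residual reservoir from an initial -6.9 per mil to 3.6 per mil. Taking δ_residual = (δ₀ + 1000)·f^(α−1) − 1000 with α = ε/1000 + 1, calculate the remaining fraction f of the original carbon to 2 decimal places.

0.21

α − 1 = ε/1000 = -0.0067
(δ_res + 1000)/(δ₀ + 1000) = (3.6 + 1000)/(-6.9 + 1000) = 1003.6/993.1 = 1.010573
f = 1.010573^(1/-0.0067) = exp(ln(1.010573)/-0.0067) = exp(0.01052/-0.0067)
f = exp(-1.5698) = 0.2081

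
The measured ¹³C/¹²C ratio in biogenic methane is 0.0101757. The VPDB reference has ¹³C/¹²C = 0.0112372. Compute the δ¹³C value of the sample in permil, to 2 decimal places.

δ¹³C = (R_sample / R_standard − 1) × 1000
R_sample / R_standard = 0.0101757 / 0.0112372 = 0.905537
δ¹³C = (0.905537 − 1) × 1000 = -94.463 permil

-94.46 permil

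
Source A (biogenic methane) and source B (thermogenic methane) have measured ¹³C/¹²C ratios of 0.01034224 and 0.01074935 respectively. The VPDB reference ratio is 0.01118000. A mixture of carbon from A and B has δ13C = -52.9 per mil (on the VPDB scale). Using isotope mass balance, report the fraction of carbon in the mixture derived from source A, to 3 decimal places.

0.395

δ_A = (0.01034224/0.01118000 − 1)×1000 = (0.925066 − 1)×1000 = -74.934 per mil
δ_B = (0.01074935/0.01118000 − 1)×1000 = (0.961480 − 1)×1000 = -38.520 per mil
f_A = (δ_mix − δ_B)/(δ_A − δ_B) = (-52.9 − (-38.520))/(-74.934 − (-38.520))
f_A = -14.380 / -36.414 = 0.3949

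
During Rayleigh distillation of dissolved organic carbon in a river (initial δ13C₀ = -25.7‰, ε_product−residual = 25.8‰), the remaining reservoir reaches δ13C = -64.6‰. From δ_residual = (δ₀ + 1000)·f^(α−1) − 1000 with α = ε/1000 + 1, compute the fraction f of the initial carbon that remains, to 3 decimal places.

0.206

α − 1 = ε/1000 = 0.0258
(δ_res + 1000)/(δ₀ + 1000) = (-64.6 + 1000)/(-25.7 + 1000) = 935.4/974.3 = 0.960074
f = 0.960074^(1/0.0258) = exp(ln(0.960074)/0.0258) = exp(-0.04075/0.0258)
f = exp(-1.5793) = 0.2061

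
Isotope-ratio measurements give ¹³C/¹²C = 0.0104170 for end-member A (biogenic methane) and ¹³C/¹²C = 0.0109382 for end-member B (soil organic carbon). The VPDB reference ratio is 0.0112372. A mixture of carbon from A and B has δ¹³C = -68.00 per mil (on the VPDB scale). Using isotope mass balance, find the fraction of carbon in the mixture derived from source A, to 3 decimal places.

δ_A = (0.0104170/0.0112372 − 1)×1000 = (0.927010 − 1)×1000 = -72.990 per mil
δ_B = (0.0109382/0.0112372 − 1)×1000 = (0.973392 − 1)×1000 = -26.608 per mil
f_A = (δ_mix − δ_B)/(δ_A − δ_B) = (-68.00 − (-26.608))/(-72.990 − (-26.608))
f_A = -41.392 / -46.382 = 0.8924

0.892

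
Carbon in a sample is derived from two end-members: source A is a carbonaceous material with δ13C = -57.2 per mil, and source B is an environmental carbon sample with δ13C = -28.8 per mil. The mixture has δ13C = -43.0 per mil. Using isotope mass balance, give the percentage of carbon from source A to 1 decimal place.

50.0%

δ_mix = f_A·δ_A + (1 − f_A)·δ_B  ⇒  f_A = (δ_mix − δ_B)/(δ_A − δ_B)
f_A = (-43.0 − (-28.8)) / (-57.2 − (-28.8))
f_A = -14.2 / -28.4 = 0.5000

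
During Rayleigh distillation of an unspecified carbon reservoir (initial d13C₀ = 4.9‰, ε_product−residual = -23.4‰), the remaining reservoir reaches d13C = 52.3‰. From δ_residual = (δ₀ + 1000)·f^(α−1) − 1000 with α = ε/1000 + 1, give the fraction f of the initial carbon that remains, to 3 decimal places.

0.140

α − 1 = ε/1000 = -0.0234
(δ_res + 1000)/(δ₀ + 1000) = (52.3 + 1000)/(4.9 + 1000) = 1052.3/1004.9 = 1.047169
f = 1.047169^(1/-0.0234) = exp(ln(1.047169)/-0.0234) = exp(0.04609/-0.0234)
f = exp(-1.9697) = 0.1395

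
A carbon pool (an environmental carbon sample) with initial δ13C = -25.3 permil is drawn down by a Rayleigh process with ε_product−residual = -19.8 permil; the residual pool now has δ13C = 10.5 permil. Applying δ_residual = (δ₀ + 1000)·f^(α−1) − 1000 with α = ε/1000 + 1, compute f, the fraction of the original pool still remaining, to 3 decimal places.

0.162

α − 1 = ε/1000 = -0.0198
(δ_res + 1000)/(δ₀ + 1000) = (10.5 + 1000)/(-25.3 + 1000) = 1010.5/974.7 = 1.036729
f = 1.036729^(1/-0.0198) = exp(ln(1.036729)/-0.0198) = exp(0.03607/-0.0198)
f = exp(-1.8218) = 0.1617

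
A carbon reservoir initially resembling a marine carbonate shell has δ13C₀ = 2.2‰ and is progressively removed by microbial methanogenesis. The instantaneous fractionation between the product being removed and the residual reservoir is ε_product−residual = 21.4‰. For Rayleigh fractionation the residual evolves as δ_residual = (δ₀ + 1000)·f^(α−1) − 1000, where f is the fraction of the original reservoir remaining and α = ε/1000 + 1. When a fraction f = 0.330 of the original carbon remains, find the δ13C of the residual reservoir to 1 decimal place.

-21.3‰

Rayleigh residual: δ_res = (δ₀ + 1000)·f^(α−1) − 1000
α = ε/1000 + 1 = 1.02140, so α − 1 = 0.02140
f^(α−1) = 0.330^(0.02140) = 0.976554
δ_res = (2.2 + 1000) × 0.976554 − 1000 = 978.702 − 1000 = -21.30‰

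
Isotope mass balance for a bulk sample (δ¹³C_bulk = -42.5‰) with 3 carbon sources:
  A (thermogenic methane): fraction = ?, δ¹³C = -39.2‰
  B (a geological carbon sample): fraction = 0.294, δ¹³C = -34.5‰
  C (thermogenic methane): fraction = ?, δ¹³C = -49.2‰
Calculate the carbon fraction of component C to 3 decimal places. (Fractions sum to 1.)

0.468

Let f_C and f_A be the unknown fractions; fractions sum to 1 so f_C + f_A = 0.706.
Mass balance: Σ fᵢ·δᵢ = δ_bulk ⇒ f_C·(-49.2) + f_A·(-39.2) = -42.5 − (-10.143) = -32.357
Substitute f_A = 0.706 − f_C:
f_C·(-49.2 − -39.2) = -32.357 − 0.706×(-39.2) = -4.682
f_C = -4.682 / -10.0 = 0.4682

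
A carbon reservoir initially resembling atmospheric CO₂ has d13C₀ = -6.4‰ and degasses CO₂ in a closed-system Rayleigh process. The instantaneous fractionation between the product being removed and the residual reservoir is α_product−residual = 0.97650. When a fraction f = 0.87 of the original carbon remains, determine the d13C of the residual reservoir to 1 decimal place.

Rayleigh residual: δ_res = (δ₀ + 1000)·f^(α−1) − 1000
α − 1 = -0.02350
f^(α−1) = 0.87^(-0.02350) = 1.003278
δ_res = (-6.4 + 1000) × 1.003278 − 1000 = 996.857 − 1000 = -3.14‰

-3.1‰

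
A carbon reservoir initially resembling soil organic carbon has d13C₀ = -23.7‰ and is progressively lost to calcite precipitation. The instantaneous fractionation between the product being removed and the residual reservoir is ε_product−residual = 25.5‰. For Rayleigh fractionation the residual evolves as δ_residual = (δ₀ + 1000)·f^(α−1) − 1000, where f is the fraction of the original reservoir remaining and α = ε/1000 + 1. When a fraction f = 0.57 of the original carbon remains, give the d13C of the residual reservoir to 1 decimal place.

Rayleigh residual: δ_res = (δ₀ + 1000)·f^(α−1) − 1000
α = ε/1000 + 1 = 1.02550, so α − 1 = 0.02550
f^(α−1) = 0.57^(0.02550) = 0.985768
δ_res = (-23.7 + 1000) × 0.985768 − 1000 = 962.406 − 1000 = -37.59‰

-37.6‰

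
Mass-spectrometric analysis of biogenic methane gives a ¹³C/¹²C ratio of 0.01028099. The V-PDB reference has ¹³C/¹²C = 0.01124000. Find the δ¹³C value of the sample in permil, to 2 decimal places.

δ¹³C = (R_sample / R_standard − 1) × 1000
R_sample / R_standard = 0.01028099 / 0.01124000 = 0.914679
δ¹³C = (0.914679 − 1) × 1000 = -85.321 permil

-85.32 permil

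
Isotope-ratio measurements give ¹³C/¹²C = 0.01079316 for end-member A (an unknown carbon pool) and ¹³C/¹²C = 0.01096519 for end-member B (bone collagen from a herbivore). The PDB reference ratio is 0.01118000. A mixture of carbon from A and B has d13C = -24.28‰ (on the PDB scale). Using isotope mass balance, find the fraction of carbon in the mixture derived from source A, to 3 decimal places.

0.329

δ_A = (0.01079316/0.01118000 − 1)×1000 = (0.965399 − 1)×1000 = -34.601‰
δ_B = (0.01096519/0.01118000 − 1)×1000 = (0.980786 − 1)×1000 = -19.214‰
f_A = (δ_mix − δ_B)/(δ_A − δ_B) = (-24.28 − (-19.214))/(-34.601 − (-19.214))
f_A = -5.066 / -15.387 = 0.3292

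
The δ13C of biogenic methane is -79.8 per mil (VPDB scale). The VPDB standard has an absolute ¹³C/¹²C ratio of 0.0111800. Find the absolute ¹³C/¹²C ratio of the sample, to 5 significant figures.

R_sample = R_standard × (δ13C/1000 + 1)
R_sample = 0.0111800 × (-79.8/1000 + 1) = 0.0111800 × 0.920200
R_sample = 0.0102878

0.010288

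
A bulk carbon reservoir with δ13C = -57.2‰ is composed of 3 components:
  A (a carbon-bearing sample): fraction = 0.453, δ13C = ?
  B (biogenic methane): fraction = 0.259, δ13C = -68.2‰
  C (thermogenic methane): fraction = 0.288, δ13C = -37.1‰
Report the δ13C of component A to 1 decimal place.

-63.7‰

Isotope mass balance: δ_bulk = Σ fᵢ·δᵢ.
-57.2 = 0.453×δ_A + 0.259×(-68.2) + 0.288×(-37.1)
0.453·δ_A = -57.2 − (-28.349) = -28.851
δ_A = -28.851 / 0.453 = -63.69‰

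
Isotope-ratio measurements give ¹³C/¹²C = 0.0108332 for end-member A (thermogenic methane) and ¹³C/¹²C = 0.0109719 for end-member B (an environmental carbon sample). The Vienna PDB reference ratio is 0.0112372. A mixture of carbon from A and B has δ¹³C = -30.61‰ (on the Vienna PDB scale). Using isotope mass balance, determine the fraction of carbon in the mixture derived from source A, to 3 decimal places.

δ_A = (0.0108332/0.0112372 − 1)×1000 = (0.964048 − 1)×1000 = -35.952‰
δ_B = (0.0109719/0.0112372 − 1)×1000 = (0.976391 − 1)×1000 = -23.609‰
f_A = (δ_mix − δ_B)/(δ_A − δ_B) = (-30.61 − (-23.609))/(-35.952 − (-23.609))
f_A = -7.001 / -12.343 = 0.5672

0.567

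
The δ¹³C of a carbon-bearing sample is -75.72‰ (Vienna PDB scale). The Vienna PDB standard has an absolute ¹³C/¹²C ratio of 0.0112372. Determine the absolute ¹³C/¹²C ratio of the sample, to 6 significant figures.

0.0103863

R_sample = R_standard × (δ¹³C/1000 + 1)
R_sample = 0.0112372 × (-75.72/1000 + 1) = 0.0112372 × 0.924280
R_sample = 0.0103863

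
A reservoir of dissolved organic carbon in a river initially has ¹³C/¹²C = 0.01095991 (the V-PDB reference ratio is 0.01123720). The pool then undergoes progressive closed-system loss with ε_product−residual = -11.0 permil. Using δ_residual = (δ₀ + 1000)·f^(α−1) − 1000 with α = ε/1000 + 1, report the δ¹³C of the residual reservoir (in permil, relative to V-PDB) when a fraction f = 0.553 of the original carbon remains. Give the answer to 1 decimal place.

-18.3 permil

δ₀ = (0.01095991/0.01123720 − 1)×1000 = (0.975324 − 1)×1000 = -24.676 permil
α − 1 = ε/1000 = -0.0110
f^(α−1) = 0.553^(-0.0110) = 1.006538
δ_res = (-24.676 + 1000) × 1.006538 − 1000 = 981.700 − 1000 = -18.30 permil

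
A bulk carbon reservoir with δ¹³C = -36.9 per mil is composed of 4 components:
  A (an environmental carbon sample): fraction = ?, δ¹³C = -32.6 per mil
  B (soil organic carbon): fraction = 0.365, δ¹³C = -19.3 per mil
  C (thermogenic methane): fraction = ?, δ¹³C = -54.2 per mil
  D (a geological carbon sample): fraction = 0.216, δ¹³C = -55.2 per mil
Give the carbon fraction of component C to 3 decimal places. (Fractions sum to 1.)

0.198

Let f_C and f_A be the unknown fractions; fractions sum to 1 so f_C + f_A = 0.419.
Mass balance: Σ fᵢ·δᵢ = δ_bulk ⇒ f_C·(-54.2) + f_A·(-32.6) = -36.9 − (-18.968) = -17.932
Substitute f_A = 0.419 − f_C:
f_C·(-54.2 − -32.6) = -17.932 − 0.419×(-32.6) = -4.273
f_C = -4.273 / -21.6 = 0.1978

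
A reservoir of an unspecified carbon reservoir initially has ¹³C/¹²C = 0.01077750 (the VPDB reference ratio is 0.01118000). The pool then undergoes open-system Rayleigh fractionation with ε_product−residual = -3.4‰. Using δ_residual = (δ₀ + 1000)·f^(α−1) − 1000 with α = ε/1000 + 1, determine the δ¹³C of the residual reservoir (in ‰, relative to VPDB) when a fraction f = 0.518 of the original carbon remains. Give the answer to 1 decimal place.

δ₀ = (0.01077750/0.01118000 − 1)×1000 = (0.963998 − 1)×1000 = -36.002‰
α − 1 = ε/1000 = -0.0034
f^(α−1) = 0.518^(-0.0034) = 1.002239
δ_res = (-36.002 + 1000) × 1.002239 − 1000 = 966.157 − 1000 = -33.84‰

-33.8‰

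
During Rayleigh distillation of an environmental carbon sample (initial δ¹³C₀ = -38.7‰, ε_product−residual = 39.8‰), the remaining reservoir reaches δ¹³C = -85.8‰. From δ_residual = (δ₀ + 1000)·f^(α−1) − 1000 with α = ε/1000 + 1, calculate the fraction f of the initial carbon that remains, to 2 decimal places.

0.28

α − 1 = ε/1000 = 0.0398
(δ_res + 1000)/(δ₀ + 1000) = (-85.8 + 1000)/(-38.7 + 1000) = 914.2/961.3 = 0.951004
f = 0.951004^(1/0.0398) = exp(ln(0.951004)/0.0398) = exp(-0.05024/0.0398)
f = exp(-1.2622) = 0.2830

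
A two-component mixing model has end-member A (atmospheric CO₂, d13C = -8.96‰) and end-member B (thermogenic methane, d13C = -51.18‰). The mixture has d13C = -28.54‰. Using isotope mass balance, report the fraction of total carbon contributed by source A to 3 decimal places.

0.536

δ_mix = f_A·δ_A + (1 − f_A)·δ_B  ⇒  f_A = (δ_mix − δ_B)/(δ_A − δ_B)
f_A = (-28.54 − (-51.18)) / (-8.96 − (-51.18))
f_A = 22.64 / 42.22 = 0.5362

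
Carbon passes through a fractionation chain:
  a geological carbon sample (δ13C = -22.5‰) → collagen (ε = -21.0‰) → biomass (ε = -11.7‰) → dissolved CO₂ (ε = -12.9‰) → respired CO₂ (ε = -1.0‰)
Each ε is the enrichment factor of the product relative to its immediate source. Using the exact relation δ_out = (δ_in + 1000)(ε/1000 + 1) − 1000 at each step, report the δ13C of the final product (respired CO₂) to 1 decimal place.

step 1: δ = (-22.50 + 1000)·(-21.0/1000 + 1) − 1000 = -43.03‰
step 2: δ = (-43.03 + 1000)·(-11.7/1000 + 1) − 1000 = -54.22‰
step 3: δ = (-54.22 + 1000)·(-12.9/1000 + 1) − 1000 = -66.42‰
step 4: δ = (-66.42 + 1000)·(-1.0/1000 + 1) − 1000 = -67.36‰

-67.4‰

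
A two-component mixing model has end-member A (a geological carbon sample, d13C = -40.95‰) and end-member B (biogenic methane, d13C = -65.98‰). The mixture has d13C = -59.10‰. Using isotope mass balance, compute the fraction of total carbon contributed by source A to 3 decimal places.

δ_mix = f_A·δ_A + (1 − f_A)·δ_B  ⇒  f_A = (δ_mix − δ_B)/(δ_A − δ_B)
f_A = (-59.10 − (-65.98)) / (-40.95 − (-65.98))
f_A = 6.88 / 25.03 = 0.2749

0.275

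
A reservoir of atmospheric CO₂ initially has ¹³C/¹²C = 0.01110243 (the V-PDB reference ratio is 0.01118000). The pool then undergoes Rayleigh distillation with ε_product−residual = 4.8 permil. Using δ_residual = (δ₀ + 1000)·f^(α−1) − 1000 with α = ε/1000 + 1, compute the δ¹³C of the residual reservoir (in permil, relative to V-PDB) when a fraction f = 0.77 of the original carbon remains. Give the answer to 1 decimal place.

δ₀ = (0.01110243/0.01118000 − 1)×1000 = (0.993062 − 1)×1000 = -6.938 permil
α − 1 = ε/1000 = 0.0048
f^(α−1) = 0.77^(0.0048) = 0.998746
δ_res = (-6.938 + 1000) × 0.998746 − 1000 = 991.817 − 1000 = -8.18 permil

-8.2 permil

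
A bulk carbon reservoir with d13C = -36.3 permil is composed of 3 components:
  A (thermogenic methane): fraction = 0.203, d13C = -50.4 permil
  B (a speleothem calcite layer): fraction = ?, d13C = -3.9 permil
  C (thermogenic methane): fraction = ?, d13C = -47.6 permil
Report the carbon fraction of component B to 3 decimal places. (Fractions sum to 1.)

Let f_B and f_C be the unknown fractions; fractions sum to 1 so f_B + f_C = 0.797.
Mass balance: Σ fᵢ·δᵢ = δ_bulk ⇒ f_B·(-3.9) + f_C·(-47.6) = -36.3 − (-10.231) = -26.069
Substitute f_C = 0.797 − f_B:
f_B·(-3.9 − -47.6) = -26.069 − 0.797×(-47.6) = 11.868
f_B = 11.868 / 43.7 = 0.2716

0.272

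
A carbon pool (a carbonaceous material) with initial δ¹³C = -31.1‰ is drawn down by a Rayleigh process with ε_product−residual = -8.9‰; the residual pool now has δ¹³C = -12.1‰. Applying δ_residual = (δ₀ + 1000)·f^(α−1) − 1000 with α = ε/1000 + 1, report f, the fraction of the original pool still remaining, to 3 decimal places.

0.113

α − 1 = ε/1000 = -0.0089
(δ_res + 1000)/(δ₀ + 1000) = (-12.1 + 1000)/(-31.1 + 1000) = 987.9/968.9 = 1.019610
f = 1.019610^(1/-0.0089) = exp(ln(1.019610)/-0.0089) = exp(0.01942/-0.0089)
f = exp(-2.1820) = 0.1128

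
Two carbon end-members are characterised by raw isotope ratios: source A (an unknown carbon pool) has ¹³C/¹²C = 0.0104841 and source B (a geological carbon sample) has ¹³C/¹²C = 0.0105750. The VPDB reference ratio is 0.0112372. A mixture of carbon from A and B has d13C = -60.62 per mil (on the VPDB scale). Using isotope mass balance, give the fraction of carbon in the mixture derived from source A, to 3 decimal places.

δ_A = (0.0104841/0.0112372 − 1)×1000 = (0.932982 − 1)×1000 = -67.018 per mil
δ_B = (0.0105750/0.0112372 − 1)×1000 = (0.941071 − 1)×1000 = -58.929 per mil
f_A = (δ_mix − δ_B)/(δ_A − δ_B) = (-60.62 − (-58.929))/(-67.018 − (-58.929))
f_A = -1.691 / -8.089 = 0.2090

0.209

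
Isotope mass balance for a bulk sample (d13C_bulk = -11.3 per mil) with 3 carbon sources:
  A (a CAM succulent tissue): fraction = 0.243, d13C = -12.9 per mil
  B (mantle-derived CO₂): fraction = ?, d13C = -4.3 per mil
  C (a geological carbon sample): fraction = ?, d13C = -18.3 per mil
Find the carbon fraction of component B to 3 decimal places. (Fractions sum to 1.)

0.406

Let f_B and f_C be the unknown fractions; fractions sum to 1 so f_B + f_C = 0.757.
Mass balance: Σ fᵢ·δᵢ = δ_bulk ⇒ f_B·(-4.3) + f_C·(-18.3) = -11.3 − (-3.135) = -8.165
Substitute f_C = 0.757 − f_B:
f_B·(-4.3 − -18.3) = -8.165 − 0.757×(-18.3) = 5.688
f_B = 5.688 / 14.0 = 0.4063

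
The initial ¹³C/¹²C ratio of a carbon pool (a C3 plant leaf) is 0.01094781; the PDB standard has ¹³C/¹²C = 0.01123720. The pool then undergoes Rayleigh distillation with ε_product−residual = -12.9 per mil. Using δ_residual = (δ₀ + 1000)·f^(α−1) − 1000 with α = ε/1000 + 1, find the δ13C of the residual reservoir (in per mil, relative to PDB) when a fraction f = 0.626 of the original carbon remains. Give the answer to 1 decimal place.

δ₀ = (0.01094781/0.01123720 − 1)×1000 = (0.974247 − 1)×1000 = -25.753 per mil
α − 1 = ε/1000 = -0.0129
f^(α−1) = 0.626^(-0.0129) = 1.006061
δ_res = (-25.753 + 1000) × 1.006061 − 1000 = 980.152 − 1000 = -19.85 per mil

-19.8 per mil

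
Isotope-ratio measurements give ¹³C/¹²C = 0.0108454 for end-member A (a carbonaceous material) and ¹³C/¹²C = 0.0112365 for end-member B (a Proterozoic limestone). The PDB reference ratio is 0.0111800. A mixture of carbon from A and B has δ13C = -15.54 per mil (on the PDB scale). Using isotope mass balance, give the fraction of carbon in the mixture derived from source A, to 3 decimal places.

0.589

δ_A = (0.0108454/0.0111800 − 1)×1000 = (0.970072 − 1)×1000 = -29.928 per mil
δ_B = (0.0112365/0.0111800 − 1)×1000 = (1.005054 − 1)×1000 = 5.054 per mil
f_A = (δ_mix − δ_B)/(δ_A − δ_B) = (-15.54 − (5.054))/(-29.928 − (5.054))
f_A = -20.594 / -34.982 = 0.5887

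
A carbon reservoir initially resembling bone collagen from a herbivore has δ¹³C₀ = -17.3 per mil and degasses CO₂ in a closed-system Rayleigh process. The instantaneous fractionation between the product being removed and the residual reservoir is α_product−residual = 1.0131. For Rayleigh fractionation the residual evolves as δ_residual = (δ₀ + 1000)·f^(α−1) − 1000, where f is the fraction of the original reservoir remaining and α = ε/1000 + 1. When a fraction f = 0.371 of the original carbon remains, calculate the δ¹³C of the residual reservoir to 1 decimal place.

-30.0 per mil

Rayleigh residual: δ_res = (δ₀ + 1000)·f^(α−1) − 1000
α − 1 = 0.01310
f^(α−1) = 0.371^(0.01310) = 0.987095
δ_res = (-17.3 + 1000) × 0.987095 − 1000 = 970.018 − 1000 = -29.98 per mil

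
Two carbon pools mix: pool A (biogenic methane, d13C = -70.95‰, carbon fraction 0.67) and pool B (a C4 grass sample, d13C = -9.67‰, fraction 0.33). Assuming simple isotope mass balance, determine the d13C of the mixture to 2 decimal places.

-50.73‰

δ_mix = f_A·δ_A + f_B·δ_B
δ_mix = 0.67 × (-70.95) + 0.33 × (-9.67)
δ_mix = -47.537 + -3.191 = -50.728‰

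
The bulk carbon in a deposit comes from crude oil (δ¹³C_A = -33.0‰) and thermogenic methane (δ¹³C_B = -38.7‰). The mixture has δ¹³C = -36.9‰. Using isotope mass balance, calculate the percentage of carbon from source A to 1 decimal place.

31.6%

δ_mix = f_A·δ_A + (1 − f_A)·δ_B  ⇒  f_A = (δ_mix − δ_B)/(δ_A − δ_B)
f_A = (-36.9 − (-38.7)) / (-33.0 − (-38.7))
f_A = 1.8 / 5.7 = 0.3158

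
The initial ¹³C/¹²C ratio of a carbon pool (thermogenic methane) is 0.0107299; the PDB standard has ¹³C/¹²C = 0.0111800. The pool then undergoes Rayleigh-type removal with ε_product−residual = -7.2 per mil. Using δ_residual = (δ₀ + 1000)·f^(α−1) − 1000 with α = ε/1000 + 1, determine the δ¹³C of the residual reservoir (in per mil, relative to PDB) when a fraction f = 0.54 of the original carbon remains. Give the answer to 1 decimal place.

-36.0 per mil

δ₀ = (0.0107299/0.0111800 − 1)×1000 = (0.959741 − 1)×1000 = -40.259 per mil
α − 1 = ε/1000 = -0.0072
f^(α−1) = 0.54^(-0.0072) = 1.004446
δ_res = (-40.259 + 1000) × 1.004446 − 1000 = 964.008 − 1000 = -35.99 per mil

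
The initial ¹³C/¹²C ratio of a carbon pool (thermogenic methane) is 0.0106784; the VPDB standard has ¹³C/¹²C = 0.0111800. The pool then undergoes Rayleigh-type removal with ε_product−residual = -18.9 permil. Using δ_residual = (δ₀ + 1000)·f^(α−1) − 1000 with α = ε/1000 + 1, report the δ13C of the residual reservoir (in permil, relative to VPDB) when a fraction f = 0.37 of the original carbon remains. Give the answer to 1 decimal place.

-26.7 permil

δ₀ = (0.0106784/0.0111800 − 1)×1000 = (0.955134 − 1)×1000 = -44.866 permil
α − 1 = ε/1000 = -0.0189
f^(α−1) = 0.37^(-0.0189) = 1.018969
δ_res = (-44.866 + 1000) × 1.018969 − 1000 = 973.252 − 1000 = -26.75 permil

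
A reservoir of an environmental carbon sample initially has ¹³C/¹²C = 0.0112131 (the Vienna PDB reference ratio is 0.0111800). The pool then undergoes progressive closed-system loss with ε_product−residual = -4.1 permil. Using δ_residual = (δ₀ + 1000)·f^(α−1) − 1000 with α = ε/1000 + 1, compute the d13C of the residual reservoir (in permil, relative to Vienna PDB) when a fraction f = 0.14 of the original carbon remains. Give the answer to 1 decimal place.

11.1 permil

δ₀ = (0.0112131/0.0111800 − 1)×1000 = (1.002961 − 1)×1000 = 2.961 permil
α − 1 = ε/1000 = -0.0041
f^(α−1) = 0.14^(-0.0041) = 1.008094
δ_res = (2.961 + 1000) × 1.008094 − 1000 = 1011.078 − 1000 = 11.08 permil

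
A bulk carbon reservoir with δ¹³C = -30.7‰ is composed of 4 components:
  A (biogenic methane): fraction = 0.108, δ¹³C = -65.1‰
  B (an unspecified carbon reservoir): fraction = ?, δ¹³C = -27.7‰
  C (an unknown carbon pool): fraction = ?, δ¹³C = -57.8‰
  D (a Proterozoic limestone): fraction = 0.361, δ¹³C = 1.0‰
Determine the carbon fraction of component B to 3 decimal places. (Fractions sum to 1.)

0.221

Let f_B and f_C be the unknown fractions; fractions sum to 1 so f_B + f_C = 0.531.
Mass balance: Σ fᵢ·δᵢ = δ_bulk ⇒ f_B·(-27.7) + f_C·(-57.8) = -30.7 − (-6.670) = -24.030
Substitute f_C = 0.531 − f_B:
f_B·(-27.7 − -57.8) = -24.030 − 0.531×(-57.8) = 6.662
f_B = 6.662 / 30.1 = 0.2213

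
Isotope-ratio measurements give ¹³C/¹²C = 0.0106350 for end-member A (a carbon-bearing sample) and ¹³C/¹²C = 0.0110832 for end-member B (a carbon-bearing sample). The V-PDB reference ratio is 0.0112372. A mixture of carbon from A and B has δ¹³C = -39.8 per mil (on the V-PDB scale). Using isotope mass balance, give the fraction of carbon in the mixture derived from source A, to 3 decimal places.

δ_A = (0.0106350/0.0112372 − 1)×1000 = (0.946410 − 1)×1000 = -53.590 per mil
δ_B = (0.0110832/0.0112372 − 1)×1000 = (0.986296 − 1)×1000 = -13.704 per mil
f_A = (δ_mix − δ_B)/(δ_A − δ_B) = (-39.8 − (-13.704))/(-53.590 − (-13.704))
f_A = -26.096 / -39.885 = 0.6543

0.654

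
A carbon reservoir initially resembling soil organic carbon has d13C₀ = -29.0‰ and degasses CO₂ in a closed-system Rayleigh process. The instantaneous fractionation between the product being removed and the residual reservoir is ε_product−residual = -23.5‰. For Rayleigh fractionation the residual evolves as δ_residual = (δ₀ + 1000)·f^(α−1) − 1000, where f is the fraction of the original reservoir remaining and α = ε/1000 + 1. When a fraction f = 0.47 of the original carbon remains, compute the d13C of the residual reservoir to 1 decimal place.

-11.6‰

Rayleigh residual: δ_res = (δ₀ + 1000)·f^(α−1) − 1000
α = ε/1000 + 1 = 0.97650, so α − 1 = -0.02350
f^(α−1) = 0.47^(-0.02350) = 1.017901
δ_res = (-29.0 + 1000) × 1.017901 − 1000 = 988.382 − 1000 = -11.62‰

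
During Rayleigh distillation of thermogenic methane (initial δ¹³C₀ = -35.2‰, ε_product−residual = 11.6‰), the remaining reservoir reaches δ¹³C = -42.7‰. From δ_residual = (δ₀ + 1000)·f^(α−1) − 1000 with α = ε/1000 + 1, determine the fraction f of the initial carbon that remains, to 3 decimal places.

0.510

α − 1 = ε/1000 = 0.0116
(δ_res + 1000)/(δ₀ + 1000) = (-42.7 + 1000)/(-35.2 + 1000) = 957.3/964.8 = 0.992226
f = 0.992226^(1/0.0116) = exp(ln(0.992226)/0.0116) = exp(-0.00780/0.0116)
f = exp(-0.6728) = 0.5103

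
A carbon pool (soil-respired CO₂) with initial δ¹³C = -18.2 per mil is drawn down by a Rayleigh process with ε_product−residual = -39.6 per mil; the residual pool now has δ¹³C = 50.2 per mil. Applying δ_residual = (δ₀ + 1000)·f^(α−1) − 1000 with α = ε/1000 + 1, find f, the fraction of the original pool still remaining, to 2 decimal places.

α − 1 = ε/1000 = -0.0396
(δ_res + 1000)/(δ₀ + 1000) = (50.2 + 1000)/(-18.2 + 1000) = 1050.2/981.8 = 1.069668
f = 1.069668^(1/-0.0396) = exp(ln(1.069668)/-0.0396) = exp(0.06735/-0.0396)
f = exp(-1.7007) = 0.1826

0.18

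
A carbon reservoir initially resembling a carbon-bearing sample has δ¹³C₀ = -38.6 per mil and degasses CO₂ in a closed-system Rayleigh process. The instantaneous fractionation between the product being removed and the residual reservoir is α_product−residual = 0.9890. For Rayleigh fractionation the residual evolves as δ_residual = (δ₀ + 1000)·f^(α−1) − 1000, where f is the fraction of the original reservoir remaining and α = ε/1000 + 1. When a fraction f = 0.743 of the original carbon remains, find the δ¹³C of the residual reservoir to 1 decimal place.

-35.5 per mil

Rayleigh residual: δ_res = (δ₀ + 1000)·f^(α−1) − 1000
α − 1 = -0.01100
f^(α−1) = 0.743^(-0.01100) = 1.003273
δ_res = (-38.6 + 1000) × 1.003273 − 1000 = 964.547 − 1000 = -35.45 per mil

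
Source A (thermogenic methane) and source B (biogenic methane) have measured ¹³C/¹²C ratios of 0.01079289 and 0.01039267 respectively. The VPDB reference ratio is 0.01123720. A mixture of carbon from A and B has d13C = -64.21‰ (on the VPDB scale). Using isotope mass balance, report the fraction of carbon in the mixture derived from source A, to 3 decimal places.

δ_A = (0.01079289/0.01123720 − 1)×1000 = (0.960461 − 1)×1000 = -39.539‰
δ_B = (0.01039267/0.01123720 − 1)×1000 = (0.924845 − 1)×1000 = -75.155‰
f_A = (δ_mix − δ_B)/(δ_A − δ_B) = (-64.21 − (-75.155))/(-39.539 − (-75.155))
f_A = 10.945 / 35.616 = 0.3073

0.307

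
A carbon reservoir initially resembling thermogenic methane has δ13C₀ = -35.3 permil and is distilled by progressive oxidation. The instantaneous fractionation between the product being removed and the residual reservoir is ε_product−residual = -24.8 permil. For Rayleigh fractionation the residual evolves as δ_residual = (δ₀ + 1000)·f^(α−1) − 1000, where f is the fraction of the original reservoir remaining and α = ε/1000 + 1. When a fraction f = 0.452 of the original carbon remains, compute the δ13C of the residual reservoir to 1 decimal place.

Rayleigh residual: δ_res = (δ₀ + 1000)·f^(α−1) − 1000
α = ε/1000 + 1 = 0.97520, so α − 1 = -0.02480
f^(α−1) = 0.452^(-0.02480) = 1.019888
δ_res = (-35.3 + 1000) × 1.019888 − 1000 = 983.886 − 1000 = -16.11 permil

-16.1 permil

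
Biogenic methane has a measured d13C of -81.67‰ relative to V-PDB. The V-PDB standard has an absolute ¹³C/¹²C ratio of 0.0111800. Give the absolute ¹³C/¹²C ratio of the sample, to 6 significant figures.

R_sample = R_standard × (d13C/1000 + 1)
R_sample = 0.0111800 × (-81.67/1000 + 1) = 0.0111800 × 0.918330
R_sample = 0.0102669

0.0102669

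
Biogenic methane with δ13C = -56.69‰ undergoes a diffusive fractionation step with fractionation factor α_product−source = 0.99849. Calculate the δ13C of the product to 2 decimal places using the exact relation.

-58.11‰

δ_product = (δ_source + 1000)·α − 1000
δ_product = (-56.69 + 1000) × 0.99849 − 1000
δ_product = 941.886 − 1000 = -58.114‰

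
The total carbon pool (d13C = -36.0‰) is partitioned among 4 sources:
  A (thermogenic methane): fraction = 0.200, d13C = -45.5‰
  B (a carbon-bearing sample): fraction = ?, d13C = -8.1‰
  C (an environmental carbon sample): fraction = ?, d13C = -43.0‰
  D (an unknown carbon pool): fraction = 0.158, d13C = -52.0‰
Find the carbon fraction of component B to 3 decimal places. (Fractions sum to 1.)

0.256

Let f_B and f_C be the unknown fractions; fractions sum to 1 so f_B + f_C = 0.642.
Mass balance: Σ fᵢ·δᵢ = δ_bulk ⇒ f_B·(-8.1) + f_C·(-43.0) = -36.0 − (-17.316) = -18.684
Substitute f_C = 0.642 − f_B:
f_B·(-8.1 − -43.0) = -18.684 − 0.642×(-43.0) = 8.922
f_B = 8.922 / 34.9 = 0.2556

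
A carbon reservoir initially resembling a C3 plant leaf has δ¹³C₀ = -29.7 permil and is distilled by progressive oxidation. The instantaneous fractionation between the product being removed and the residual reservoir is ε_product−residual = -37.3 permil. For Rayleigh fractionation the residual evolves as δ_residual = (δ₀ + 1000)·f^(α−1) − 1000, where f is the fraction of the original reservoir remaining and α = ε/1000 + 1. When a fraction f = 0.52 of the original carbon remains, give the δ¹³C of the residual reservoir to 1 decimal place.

-5.7 permil

Rayleigh residual: δ_res = (δ₀ + 1000)·f^(α−1) − 1000
α = ε/1000 + 1 = 0.96270, so α − 1 = -0.03730
f^(α−1) = 0.52^(-0.03730) = 1.024691
δ_res = (-29.7 + 1000) × 1.024691 − 1000 = 994.258 − 1000 = -5.74 permil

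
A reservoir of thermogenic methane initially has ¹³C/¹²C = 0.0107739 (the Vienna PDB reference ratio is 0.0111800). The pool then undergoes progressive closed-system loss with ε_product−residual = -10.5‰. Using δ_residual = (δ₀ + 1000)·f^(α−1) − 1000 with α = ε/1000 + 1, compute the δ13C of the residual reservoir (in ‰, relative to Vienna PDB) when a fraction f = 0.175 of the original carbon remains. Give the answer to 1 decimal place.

δ₀ = (0.0107739/0.0111800 − 1)×1000 = (0.963676 − 1)×1000 = -36.324‰
α − 1 = ε/1000 = -0.0105
f^(α−1) = 0.175^(-0.0105) = 1.018470
δ_res = (-36.324 + 1000) × 1.018470 − 1000 = 981.475 − 1000 = -18.53‰

-18.5‰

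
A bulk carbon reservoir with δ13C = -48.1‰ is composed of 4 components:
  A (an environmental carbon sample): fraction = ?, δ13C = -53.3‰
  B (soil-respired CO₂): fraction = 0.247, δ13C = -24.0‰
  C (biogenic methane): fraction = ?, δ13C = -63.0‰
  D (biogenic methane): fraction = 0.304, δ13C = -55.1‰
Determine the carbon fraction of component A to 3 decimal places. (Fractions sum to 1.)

Let f_A and f_C be the unknown fractions; fractions sum to 1 so f_A + f_C = 0.449.
Mass balance: Σ fᵢ·δᵢ = δ_bulk ⇒ f_A·(-53.3) + f_C·(-63.0) = -48.1 − (-22.678) = -25.422
Substitute f_C = 0.449 − f_A:
f_A·(-53.3 − -63.0) = -25.422 − 0.449×(-63.0) = 2.865
f_A = 2.865 / 9.7 = 0.2954

0.295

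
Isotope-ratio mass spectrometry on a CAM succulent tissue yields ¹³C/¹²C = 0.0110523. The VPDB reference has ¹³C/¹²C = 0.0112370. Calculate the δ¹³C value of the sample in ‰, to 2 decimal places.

δ¹³C = (R_sample / R_standard − 1) × 1000
R_sample / R_standard = 0.0110523 / 0.0112370 = 0.983563
δ¹³C = (0.983563 − 1) × 1000 = -16.437‰

-16.44‰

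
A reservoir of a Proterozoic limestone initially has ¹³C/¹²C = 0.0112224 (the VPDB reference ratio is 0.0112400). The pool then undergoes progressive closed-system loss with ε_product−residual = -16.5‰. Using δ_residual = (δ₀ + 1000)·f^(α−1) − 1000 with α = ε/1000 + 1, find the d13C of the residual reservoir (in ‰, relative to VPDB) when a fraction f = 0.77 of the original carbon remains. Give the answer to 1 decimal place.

2.7‰

δ₀ = (0.0112224/0.0112400 − 1)×1000 = (0.998434 − 1)×1000 = -1.566‰
α − 1 = ε/1000 = -0.0165
f^(α−1) = 0.77^(-0.0165) = 1.004322
δ_res = (-1.566 + 1000) × 1.004322 − 1000 = 1002.749 − 1000 = 2.75‰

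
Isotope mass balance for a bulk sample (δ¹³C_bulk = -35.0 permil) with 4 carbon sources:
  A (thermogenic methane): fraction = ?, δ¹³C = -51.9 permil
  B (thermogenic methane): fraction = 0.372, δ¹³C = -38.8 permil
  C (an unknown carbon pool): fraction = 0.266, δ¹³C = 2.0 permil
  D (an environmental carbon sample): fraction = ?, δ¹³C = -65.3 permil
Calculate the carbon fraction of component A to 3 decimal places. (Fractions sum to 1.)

0.190

Let f_A and f_D be the unknown fractions; fractions sum to 1 so f_A + f_D = 0.362.
Mass balance: Σ fᵢ·δᵢ = δ_bulk ⇒ f_A·(-51.9) + f_D·(-65.3) = -35.0 − (-13.902) = -21.098
Substitute f_D = 0.362 − f_A:
f_A·(-51.9 − -65.3) = -21.098 − 0.362×(-65.3) = 2.540
f_A = 2.540 / 13.4 = 0.1896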